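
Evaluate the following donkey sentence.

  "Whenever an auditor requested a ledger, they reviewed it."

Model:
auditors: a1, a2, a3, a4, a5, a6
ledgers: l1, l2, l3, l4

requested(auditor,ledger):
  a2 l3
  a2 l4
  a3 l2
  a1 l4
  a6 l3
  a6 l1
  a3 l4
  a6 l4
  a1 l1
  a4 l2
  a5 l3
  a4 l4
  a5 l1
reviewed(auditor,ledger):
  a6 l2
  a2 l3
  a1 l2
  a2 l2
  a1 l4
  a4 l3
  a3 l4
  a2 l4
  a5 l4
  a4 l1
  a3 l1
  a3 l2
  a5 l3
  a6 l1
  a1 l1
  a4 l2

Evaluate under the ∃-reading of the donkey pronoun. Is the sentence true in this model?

True

"it" takes "a ledger" as antecedent — a donkey pronoun bound across the clause boundary.
Weak reading: every auditor a with some requested-ledger has at least one requested-ledger l such that reviewed(a,l).
Per auditor: a1:✓  a2:✓  a3:✓  a4:✓  a5:✓  a6:✓
Every auditor in the restrictor has a witness.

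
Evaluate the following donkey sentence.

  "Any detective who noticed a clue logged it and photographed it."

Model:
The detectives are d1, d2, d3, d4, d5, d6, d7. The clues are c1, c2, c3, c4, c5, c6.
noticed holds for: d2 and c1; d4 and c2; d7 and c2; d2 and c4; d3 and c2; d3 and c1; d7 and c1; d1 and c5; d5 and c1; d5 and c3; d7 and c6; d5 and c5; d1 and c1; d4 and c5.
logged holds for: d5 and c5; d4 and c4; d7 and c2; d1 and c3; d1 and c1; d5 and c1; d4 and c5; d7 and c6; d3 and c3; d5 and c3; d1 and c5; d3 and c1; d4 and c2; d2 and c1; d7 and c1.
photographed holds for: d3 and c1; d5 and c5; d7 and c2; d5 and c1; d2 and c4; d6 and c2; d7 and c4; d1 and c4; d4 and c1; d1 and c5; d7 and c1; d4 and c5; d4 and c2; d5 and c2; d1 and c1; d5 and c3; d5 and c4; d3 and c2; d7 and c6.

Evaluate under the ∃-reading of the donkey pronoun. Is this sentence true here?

False

"it" takes "a clue" as antecedent — a donkey pronoun bound across the clause boundary.
Weak reading: every detective d with some noticed-clue has at least one noticed-clue c such that logged(d,c) ∧ photographed(d,c).
Per detective: d1:✓  d2:✗  d3:✓  d4:✓  d5:✓  d7:✓
d2 has no witness among its noticed-clues.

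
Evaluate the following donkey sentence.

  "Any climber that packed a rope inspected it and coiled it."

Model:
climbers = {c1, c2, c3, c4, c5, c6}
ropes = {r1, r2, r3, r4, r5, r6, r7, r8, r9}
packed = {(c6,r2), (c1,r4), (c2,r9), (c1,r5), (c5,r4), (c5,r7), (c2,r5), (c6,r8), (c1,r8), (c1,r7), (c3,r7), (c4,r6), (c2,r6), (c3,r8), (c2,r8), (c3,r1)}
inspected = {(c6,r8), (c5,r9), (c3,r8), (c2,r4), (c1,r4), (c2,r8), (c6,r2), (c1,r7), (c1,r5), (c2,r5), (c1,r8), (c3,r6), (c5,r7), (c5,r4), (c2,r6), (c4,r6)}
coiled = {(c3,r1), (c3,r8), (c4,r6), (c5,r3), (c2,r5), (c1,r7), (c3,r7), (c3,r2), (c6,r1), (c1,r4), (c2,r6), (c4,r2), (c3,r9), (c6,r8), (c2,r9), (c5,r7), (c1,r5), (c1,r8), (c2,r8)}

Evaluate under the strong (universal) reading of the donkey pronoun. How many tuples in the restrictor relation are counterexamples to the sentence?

"it" takes "a rope" as antecedent — a donkey pronoun bound across the clause boundary.
Strong reading: for every (c,r) with packed(c,r), inspected(c,r) ∧ coiled(c,r).
Restrictor pairs: (c1,r4) ✓  (c1,r5) ✓  (c1,r7) ✓  (c1,r8) ✓  (c2,r5) ✓  (c2,r6) ✓  (c2,r8) ✓  (c2,r9) ✗  (c3,r1) ✗  (c3,r7) ✗  (c3,r8) ✓  (c4,r6) ✓  (c5,r4) ✗  (c5,r7) ✓  (c6,r2) ✗  (c6,r8) ✓
Counterexamples (restrictor pairs failing the scope): 5.

5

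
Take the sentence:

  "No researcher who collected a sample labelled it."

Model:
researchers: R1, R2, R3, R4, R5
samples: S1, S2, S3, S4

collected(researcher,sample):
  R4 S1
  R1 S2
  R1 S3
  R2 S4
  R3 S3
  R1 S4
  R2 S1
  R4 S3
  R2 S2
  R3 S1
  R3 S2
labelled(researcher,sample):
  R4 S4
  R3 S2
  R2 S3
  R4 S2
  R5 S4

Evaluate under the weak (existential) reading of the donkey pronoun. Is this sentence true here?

"it" takes "a sample" as antecedent — a donkey pronoun bound across the clause boundary.
Truth condition: for no (r,s) with collected(r,s) does labelled(r,s) hold.
Restrictor pairs — does the scope hold? (R1,S2):fails  (R1,S3):fails  (R1,S4):fails  (R2,S1):fails  (R2,S2):fails  (R2,S4):fails  (R3,S1):fails  (R3,S2):holds  (R3,S3):fails  (R4,S1):fails  (R4,S3):fails
Scope holds for 1 pair(s), so the sentence is false.

False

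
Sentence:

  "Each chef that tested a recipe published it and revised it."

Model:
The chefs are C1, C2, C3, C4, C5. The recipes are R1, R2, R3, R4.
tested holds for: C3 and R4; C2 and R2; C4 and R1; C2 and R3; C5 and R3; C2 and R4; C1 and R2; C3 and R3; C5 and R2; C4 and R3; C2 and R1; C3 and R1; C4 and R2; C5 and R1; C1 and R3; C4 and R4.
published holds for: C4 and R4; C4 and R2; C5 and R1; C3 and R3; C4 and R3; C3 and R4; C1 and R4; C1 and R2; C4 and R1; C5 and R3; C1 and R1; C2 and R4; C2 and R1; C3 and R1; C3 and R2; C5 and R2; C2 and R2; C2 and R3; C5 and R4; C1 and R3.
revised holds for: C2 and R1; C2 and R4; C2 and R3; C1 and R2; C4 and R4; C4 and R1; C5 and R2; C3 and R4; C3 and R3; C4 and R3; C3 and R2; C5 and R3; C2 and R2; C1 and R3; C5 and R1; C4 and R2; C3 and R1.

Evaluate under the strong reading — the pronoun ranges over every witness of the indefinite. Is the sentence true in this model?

"it" takes "a recipe" as antecedent — a donkey pronoun bound across the clause boundary.
Strong reading: for every (c,r) with tested(c,r), published(c,r) ∧ revised(c,r).
Restrictor pairs: (C1,R2) ✓  (C1,R3) ✓  (C2,R1) ✓  (C2,R2) ✓  (C2,R3) ✓  (C2,R4) ✓  (C3,R1) ✓  (C3,R3) ✓  (C3,R4) ✓  (C4,R1) ✓  (C4,R2) ✓  (C4,R3) ✓  (C4,R4) ✓  (C5,R1) ✓  (C5,R2) ✓  (C5,R3) ✓
Every restrictor pair satisfies the scope.

True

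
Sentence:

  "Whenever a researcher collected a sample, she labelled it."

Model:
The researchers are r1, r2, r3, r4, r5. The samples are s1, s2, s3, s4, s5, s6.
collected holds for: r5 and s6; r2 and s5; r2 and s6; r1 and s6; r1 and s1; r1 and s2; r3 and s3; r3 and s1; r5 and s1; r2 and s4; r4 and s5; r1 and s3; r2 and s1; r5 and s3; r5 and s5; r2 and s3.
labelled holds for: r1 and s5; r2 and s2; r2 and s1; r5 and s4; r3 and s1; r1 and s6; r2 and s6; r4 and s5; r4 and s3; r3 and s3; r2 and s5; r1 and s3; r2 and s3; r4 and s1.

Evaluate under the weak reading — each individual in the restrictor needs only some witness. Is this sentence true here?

False

"it" takes "a sample" as antecedent — a donkey pronoun bound across the clause boundary.
Weak reading: every researcher r with some collected-sample has at least one collected-sample s such that labelled(r,s).
Per researcher: r1:✓  r2:✓  r3:✓  r4:✓  r5:✗
r5 has no witness among its collected-samples.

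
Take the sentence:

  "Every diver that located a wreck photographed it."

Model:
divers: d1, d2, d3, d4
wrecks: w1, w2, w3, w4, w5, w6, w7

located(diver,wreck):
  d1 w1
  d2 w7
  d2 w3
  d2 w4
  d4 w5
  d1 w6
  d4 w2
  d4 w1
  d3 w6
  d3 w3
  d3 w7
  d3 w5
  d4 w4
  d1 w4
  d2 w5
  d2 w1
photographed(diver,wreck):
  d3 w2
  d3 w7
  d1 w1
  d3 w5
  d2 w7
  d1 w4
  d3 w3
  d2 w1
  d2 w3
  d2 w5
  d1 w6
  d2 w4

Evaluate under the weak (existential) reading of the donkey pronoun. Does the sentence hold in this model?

False

"it" takes "a wreck" as antecedent — a donkey pronoun bound across the clause boundary.
Weak reading: every diver d with some located-wreck has at least one located-wreck w such that photographed(d,w).
Per diver: d1:✓  d2:✓  d3:✓  d4:✗
d4 has no witness among its located-wrecks.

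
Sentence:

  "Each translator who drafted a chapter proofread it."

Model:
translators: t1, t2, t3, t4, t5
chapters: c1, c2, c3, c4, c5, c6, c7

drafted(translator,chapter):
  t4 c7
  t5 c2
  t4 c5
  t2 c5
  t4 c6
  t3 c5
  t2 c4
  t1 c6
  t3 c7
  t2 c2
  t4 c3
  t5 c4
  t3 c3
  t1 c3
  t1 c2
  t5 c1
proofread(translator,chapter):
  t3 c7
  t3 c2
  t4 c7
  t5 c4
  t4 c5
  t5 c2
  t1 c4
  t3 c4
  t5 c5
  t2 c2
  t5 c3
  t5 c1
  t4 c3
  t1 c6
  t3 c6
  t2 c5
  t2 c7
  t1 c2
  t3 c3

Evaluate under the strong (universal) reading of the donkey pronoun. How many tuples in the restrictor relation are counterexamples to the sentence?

"it" takes "a chapter" as antecedent — a donkey pronoun bound across the clause boundary.
Strong reading: for every (t,c) with drafted(t,c), proofread(t,c).
Restrictor pairs: (t1,c2) ✓  (t1,c3) ✗  (t1,c6) ✓  (t2,c2) ✓  (t2,c4) ✗  (t2,c5) ✓  (t3,c3) ✓  (t3,c5) ✗  (t3,c7) ✓  (t4,c3) ✓  (t4,c5) ✓  (t4,c6) ✗  (t4,c7) ✓  (t5,c1) ✓  (t5,c2) ✓  (t5,c4) ✓
Counterexamples (restrictor pairs failing the scope): 4.

4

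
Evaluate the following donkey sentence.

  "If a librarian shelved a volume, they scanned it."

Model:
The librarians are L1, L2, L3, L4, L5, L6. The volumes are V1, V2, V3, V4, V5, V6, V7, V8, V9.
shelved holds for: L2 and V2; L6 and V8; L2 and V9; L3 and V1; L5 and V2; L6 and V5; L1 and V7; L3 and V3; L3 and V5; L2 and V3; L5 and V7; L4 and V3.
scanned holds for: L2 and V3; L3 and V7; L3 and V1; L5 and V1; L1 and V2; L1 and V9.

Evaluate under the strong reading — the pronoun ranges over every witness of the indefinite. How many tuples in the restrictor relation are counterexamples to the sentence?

"it" takes "a volume" as antecedent — a donkey pronoun bound across the clause boundary.
Strong reading: for every (l,v) with shelved(l,v), scanned(l,v).
Restrictor pairs: (L1,V7) ✗  (L2,V2) ✗  (L2,V3) ✓  (L2,V9) ✗  (L3,V1) ✓  (L3,V3) ✗  (L3,V5) ✗  (L4,V3) ✗  (L5,V2) ✗  (L5,V7) ✗  (L6,V5) ✗  (L6,V8) ✗
Counterexamples (restrictor pairs failing the scope): 10.

10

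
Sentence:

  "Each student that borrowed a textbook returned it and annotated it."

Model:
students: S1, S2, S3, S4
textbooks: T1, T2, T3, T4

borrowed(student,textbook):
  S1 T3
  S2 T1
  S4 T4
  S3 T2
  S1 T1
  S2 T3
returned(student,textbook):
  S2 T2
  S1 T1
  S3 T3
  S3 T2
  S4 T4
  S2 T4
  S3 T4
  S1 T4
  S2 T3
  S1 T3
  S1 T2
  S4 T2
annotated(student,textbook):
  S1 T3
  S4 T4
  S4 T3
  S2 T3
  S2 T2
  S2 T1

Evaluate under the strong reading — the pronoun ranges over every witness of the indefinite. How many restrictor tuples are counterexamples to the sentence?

3

"it" takes "a textbook" as antecedent — a donkey pronoun bound across the clause boundary.
Strong reading: for every (s,t) with borrowed(s,t), returned(s,t) ∧ annotated(s,t).
Restrictor pairs: (S1,T1) ✗  (S1,T3) ✓  (S2,T1) ✗  (S2,T3) ✓  (S3,T2) ✗  (S4,T4) ✓
Counterexamples (restrictor pairs failing the scope): 3.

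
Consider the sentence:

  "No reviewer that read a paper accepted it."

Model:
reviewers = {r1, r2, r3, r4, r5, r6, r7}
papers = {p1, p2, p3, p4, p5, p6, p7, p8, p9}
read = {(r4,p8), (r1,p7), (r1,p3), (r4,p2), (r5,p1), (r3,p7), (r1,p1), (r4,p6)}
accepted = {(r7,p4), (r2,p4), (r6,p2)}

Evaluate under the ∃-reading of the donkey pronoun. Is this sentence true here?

True

"it" takes "a paper" as antecedent — a donkey pronoun bound across the clause boundary.
Truth condition: for no (r,p) with read(r,p) does accepted(r,p) hold.
Restrictor pairs — does the scope hold? (r1,p1):fails  (r1,p3):fails  (r1,p7):fails  (r3,p7):fails  (r4,p2):fails  (r4,p6):fails  (r4,p8):fails  (r5,p1):fails
Scope holds for no restrictor pair, so the sentence is true.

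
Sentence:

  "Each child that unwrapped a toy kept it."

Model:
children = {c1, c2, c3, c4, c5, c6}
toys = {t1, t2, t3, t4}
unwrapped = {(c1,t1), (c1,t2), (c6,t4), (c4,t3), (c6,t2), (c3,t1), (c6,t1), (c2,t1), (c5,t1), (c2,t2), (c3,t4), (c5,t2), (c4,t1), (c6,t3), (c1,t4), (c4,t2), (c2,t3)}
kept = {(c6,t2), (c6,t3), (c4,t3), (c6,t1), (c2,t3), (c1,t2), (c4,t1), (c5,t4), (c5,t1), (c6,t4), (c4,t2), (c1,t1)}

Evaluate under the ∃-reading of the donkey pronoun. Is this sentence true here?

False

"it" takes "a toy" as antecedent — a donkey pronoun bound across the clause boundary.
Weak reading: every child c with some unwrapped-toy has at least one unwrapped-toy t such that kept(c,t).
Per child: c1:✓  c2:✓  c3:✗  c4:✓  c5:✓  c6:✓
c3 has no witness among its unwrapped-toys.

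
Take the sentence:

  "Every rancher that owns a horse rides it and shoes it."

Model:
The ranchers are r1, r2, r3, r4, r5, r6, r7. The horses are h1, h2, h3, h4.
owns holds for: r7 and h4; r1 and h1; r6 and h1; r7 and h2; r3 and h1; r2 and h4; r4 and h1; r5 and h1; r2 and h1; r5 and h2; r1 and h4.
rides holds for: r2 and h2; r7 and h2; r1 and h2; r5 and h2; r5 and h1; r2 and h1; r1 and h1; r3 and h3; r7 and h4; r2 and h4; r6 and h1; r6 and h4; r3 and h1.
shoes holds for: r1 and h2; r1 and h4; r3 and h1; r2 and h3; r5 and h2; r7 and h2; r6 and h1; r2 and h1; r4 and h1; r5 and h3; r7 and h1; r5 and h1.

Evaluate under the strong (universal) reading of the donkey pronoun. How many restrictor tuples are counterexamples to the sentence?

5

"it" takes "a horse" as antecedent — a donkey pronoun bound across the clause boundary.
Strong reading: for every (r,h) with owns(r,h), rides(r,h) ∧ shoes(r,h).
Restrictor pairs: (r1,h1) ✗  (r1,h4) ✗  (r2,h1) ✓  (r2,h4) ✗  (r3,h1) ✓  (r4,h1) ✗  (r5,h1) ✓  (r5,h2) ✓  (r6,h1) ✓  (r7,h2) ✓  (r7,h4) ✗
Counterexamples (restrictor pairs failing the scope): 5.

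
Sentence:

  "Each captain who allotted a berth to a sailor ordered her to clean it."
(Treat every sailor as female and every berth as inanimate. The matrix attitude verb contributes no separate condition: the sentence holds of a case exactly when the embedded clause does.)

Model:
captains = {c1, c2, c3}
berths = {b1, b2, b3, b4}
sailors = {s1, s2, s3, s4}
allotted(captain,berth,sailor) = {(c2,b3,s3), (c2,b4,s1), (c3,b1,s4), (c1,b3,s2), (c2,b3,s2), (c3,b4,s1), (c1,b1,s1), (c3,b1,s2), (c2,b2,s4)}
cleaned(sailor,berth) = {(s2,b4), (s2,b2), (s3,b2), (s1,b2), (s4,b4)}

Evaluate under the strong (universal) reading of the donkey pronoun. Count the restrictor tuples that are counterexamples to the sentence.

9

"her" takes "a sailor" as antecedent and "it" takes "a berth"; both are donkey pronouns co-varying with the restrictor.
Strong reading: for every (c,b,s) with allotted(c,b,s), cleaned(s,b).
Restrictor triples: (c1,b1,s1)→cleaned(s1,b1) ✗  (c1,b3,s2)→cleaned(s2,b3) ✗  (c2,b2,s4)→cleaned(s4,b2) ✗  (c2,b3,s2)→cleaned(s2,b3) ✗  (c2,b3,s3)→cleaned(s3,b3) ✗  (c2,b4,s1)→cleaned(s1,b4) ✗  (c3,b1,s2)→cleaned(s2,b1) ✗  (c3,b1,s4)→cleaned(s4,b1) ✗  (c3,b4,s1)→cleaned(s1,b4) ✗
Counterexamples (restrictor triples failing the scope): 9.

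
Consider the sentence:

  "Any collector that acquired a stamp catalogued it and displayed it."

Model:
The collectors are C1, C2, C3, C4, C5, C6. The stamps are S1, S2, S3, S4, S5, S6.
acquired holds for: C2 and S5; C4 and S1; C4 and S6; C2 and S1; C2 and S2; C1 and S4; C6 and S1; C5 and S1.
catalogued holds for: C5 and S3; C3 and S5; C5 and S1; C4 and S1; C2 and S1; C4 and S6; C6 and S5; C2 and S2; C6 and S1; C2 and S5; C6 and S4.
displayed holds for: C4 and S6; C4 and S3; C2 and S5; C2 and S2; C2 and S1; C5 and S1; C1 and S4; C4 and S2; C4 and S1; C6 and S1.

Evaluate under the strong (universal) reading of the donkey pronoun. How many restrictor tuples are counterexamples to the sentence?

"it" takes "a stamp" as antecedent — a donkey pronoun bound across the clause boundary.
Strong reading: for every (c,s) with acquired(c,s), catalogued(c,s) ∧ displayed(c,s).
Restrictor pairs: (C1,S4) ✗  (C2,S1) ✓  (C2,S2) ✓  (C2,S5) ✓  (C4,S1) ✓  (C4,S6) ✓  (C5,S1) ✓  (C6,S1) ✓
Counterexamples (restrictor pairs failing the scope): 1.

1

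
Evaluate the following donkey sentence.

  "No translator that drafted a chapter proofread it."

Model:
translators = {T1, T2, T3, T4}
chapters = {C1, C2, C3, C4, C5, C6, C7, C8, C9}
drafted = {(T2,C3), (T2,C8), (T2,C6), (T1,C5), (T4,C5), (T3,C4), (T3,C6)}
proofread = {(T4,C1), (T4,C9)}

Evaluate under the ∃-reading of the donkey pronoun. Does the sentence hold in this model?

True

"it" takes "a chapter" as antecedent — a donkey pronoun bound across the clause boundary.
Truth condition: for no (t,c) with drafted(t,c) does proofread(t,c) hold.
Restrictor pairs — does the scope hold? (T1,C5):fails  (T2,C3):fails  (T2,C6):fails  (T2,C8):fails  (T3,C4):fails  (T3,C6):fails  (T4,C5):fails
Scope holds for no restrictor pair, so the sentence is true.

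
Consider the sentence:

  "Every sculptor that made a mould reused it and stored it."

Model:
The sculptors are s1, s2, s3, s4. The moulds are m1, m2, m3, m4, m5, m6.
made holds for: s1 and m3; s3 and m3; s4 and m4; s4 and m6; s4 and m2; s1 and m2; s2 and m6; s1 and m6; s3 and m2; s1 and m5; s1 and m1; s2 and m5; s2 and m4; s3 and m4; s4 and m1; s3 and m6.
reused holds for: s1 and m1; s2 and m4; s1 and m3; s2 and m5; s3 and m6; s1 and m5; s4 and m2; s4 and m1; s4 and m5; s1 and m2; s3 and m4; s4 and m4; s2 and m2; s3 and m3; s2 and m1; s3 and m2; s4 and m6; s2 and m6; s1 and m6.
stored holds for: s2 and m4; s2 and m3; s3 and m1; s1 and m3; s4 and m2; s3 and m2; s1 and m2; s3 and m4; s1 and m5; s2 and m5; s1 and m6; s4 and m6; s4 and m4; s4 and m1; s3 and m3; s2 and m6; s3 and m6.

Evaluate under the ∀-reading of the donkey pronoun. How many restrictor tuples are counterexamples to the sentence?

"it" takes "a mould" as antecedent — a donkey pronoun bound across the clause boundary.
Strong reading: for every (s,m) with made(s,m), reused(s,m) ∧ stored(s,m).
Restrictor pairs: (s1,m1) ✗  (s1,m2) ✓  (s1,m3) ✓  (s1,m5) ✓  (s1,m6) ✓  (s2,m4) ✓  (s2,m5) ✓  (s2,m6) ✓  (s3,m2) ✓  (s3,m3) ✓  (s3,m4) ✓  (s3,m6) ✓  (s4,m1) ✓  (s4,m2) ✓  (s4,m4) ✓  (s4,m6) ✓
Counterexamples (restrictor pairs failing the scope): 1.

1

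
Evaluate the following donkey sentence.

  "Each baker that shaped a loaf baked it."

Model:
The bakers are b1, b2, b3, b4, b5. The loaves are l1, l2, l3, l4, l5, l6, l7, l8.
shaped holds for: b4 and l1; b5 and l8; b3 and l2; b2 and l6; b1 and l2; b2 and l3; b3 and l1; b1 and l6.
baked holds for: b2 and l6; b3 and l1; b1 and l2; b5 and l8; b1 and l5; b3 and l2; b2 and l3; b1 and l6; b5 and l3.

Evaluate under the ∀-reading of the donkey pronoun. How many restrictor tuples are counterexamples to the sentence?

"it" takes "a loaf" as antecedent — a donkey pronoun bound across the clause boundary.
Strong reading: for every (b,l) with shaped(b,l), baked(b,l).
Restrictor pairs: (b1,l2) ✓  (b1,l6) ✓  (b2,l3) ✓  (b2,l6) ✓  (b3,l1) ✓  (b3,l2) ✓  (b4,l1) ✗  (b5,l8) ✓
Counterexamples (restrictor pairs failing the scope): 1.

1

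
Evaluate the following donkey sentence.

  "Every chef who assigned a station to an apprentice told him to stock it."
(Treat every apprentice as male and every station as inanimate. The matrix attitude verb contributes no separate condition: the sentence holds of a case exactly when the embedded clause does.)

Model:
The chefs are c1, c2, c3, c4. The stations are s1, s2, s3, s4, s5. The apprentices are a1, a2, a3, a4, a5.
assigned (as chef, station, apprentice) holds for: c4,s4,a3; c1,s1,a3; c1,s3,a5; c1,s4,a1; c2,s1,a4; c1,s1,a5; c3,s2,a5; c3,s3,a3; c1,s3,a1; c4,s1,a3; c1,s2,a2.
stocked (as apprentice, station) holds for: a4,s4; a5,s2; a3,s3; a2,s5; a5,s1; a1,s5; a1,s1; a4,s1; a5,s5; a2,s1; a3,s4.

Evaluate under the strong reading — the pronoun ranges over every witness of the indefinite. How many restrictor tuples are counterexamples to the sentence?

"him" takes "an apprentice" as antecedent and "it" takes "a station"; both are donkey pronouns co-varying with the restrictor.
Strong reading: for every (c,s,a) with assigned(c,s,a), stocked(a,s).
Restrictor triples: (c1,s1,a3)→stocked(a3,s1) ✗  (c1,s1,a5)→stocked(a5,s1) ✓  (c1,s2,a2)→stocked(a2,s2) ✗  (c1,s3,a1)→stocked(a1,s3) ✗  (c1,s3,a5)→stocked(a5,s3) ✗  (c1,s4,a1)→stocked(a1,s4) ✗  (c2,s1,a4)→stocked(a4,s1) ✓  (c3,s2,a5)→stocked(a5,s2) ✓  (c3,s3,a3)→stocked(a3,s3) ✓  (c4,s1,a3)→stocked(a3,s1) ✗  (c4,s4,a3)→stocked(a3,s4) ✓
Counterexamples (restrictor triples failing the scope): 6.

6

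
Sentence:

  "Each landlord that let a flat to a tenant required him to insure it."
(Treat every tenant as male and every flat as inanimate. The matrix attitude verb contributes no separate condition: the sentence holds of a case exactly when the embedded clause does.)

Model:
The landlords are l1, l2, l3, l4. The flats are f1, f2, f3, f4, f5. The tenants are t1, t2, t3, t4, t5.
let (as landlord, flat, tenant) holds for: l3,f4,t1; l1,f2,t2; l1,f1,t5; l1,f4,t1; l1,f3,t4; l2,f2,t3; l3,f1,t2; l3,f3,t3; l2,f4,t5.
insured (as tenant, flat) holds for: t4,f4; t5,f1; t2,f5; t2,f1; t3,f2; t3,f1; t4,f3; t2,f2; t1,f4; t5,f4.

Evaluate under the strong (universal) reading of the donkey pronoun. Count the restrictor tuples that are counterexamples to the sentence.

1

"him" takes "a tenant" as antecedent and "it" takes "a flat"; both are donkey pronouns co-varying with the restrictor.
Strong reading: for every (l,f,t) with let(l,f,t), insured(t,f).
Restrictor triples: (l1,f1,t5)→insured(t5,f1) ✓  (l1,f2,t2)→insured(t2,f2) ✓  (l1,f3,t4)→insured(t4,f3) ✓  (l1,f4,t1)→insured(t1,f4) ✓  (l2,f2,t3)→insured(t3,f2) ✓  (l2,f4,t5)→insured(t5,f4) ✓  (l3,f1,t2)→insured(t2,f1) ✓  (l3,f3,t3)→insured(t3,f3) ✗  (l3,f4,t1)→insured(t1,f4) ✓
Counterexamples (restrictor triples failing the scope): 1.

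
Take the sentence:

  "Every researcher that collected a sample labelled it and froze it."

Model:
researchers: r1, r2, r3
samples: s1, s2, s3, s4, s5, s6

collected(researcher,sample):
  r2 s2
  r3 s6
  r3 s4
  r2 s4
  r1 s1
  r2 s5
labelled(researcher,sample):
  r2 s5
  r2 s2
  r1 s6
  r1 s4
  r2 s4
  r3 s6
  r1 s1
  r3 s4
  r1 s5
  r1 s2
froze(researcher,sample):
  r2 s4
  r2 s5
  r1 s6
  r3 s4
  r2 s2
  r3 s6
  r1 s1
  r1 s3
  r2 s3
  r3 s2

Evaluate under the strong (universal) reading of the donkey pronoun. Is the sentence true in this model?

True

"it" takes "a sample" as antecedent — a donkey pronoun bound across the clause boundary.
Strong reading: for every (r,s) with collected(r,s), labelled(r,s) ∧ froze(r,s).
Restrictor pairs: (r1,s1) ✓  (r2,s2) ✓  (r2,s4) ✓  (r2,s5) ✓  (r3,s4) ✓  (r3,s6) ✓
Every restrictor pair satisfies the scope.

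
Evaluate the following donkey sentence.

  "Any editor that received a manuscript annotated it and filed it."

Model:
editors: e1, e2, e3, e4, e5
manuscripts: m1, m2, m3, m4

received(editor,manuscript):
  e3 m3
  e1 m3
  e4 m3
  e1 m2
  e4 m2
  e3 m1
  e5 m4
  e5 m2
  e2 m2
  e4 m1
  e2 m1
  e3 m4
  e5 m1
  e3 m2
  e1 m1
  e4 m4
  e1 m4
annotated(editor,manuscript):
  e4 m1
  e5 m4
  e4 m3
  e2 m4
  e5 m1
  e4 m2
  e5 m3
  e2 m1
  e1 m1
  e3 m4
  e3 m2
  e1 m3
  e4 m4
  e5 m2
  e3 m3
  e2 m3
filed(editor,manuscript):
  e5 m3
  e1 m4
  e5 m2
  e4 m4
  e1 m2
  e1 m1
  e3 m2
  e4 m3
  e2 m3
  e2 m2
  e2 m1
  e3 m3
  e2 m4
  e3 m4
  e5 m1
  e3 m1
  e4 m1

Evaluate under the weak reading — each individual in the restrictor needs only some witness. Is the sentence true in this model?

True

"it" takes "a manuscript" as antecedent — a donkey pronoun bound across the clause boundary.
Weak reading: every editor e with some received-manuscript has at least one received-manuscript m such that annotated(e,m) ∧ filed(e,m).
Per editor: e1:✓  e2:✓  e3:✓  e4:✓  e5:✓
Every editor in the restrictor has a witness.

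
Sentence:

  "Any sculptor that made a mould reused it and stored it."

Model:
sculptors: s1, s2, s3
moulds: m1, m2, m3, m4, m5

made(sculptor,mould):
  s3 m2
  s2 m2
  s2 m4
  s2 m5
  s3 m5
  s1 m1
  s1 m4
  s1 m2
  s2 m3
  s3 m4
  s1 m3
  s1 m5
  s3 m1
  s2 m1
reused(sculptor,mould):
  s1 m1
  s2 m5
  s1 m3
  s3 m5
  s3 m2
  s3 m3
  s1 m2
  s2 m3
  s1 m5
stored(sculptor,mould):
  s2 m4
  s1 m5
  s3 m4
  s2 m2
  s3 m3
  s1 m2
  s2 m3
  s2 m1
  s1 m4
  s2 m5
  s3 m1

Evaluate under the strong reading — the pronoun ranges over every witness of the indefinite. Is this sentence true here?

False

"it" takes "a mould" as antecedent — a donkey pronoun bound across the clause boundary.
Strong reading: for every (s,m) with made(s,m), reused(s,m) ∧ stored(s,m).
Restrictor pairs: (s1,m1) ✗  (s1,m2) ✓  (s1,m3) ✗  (s1,m4) ✗  (s1,m5) ✓  (s2,m1) ✗  (s2,m2) ✗  (s2,m3) ✓  (s2,m4) ✗  (s2,m5) ✓  (s3,m1) ✗  (s3,m2) ✗  (s3,m4) ✗  (s3,m5) ✗
Counterexample: (s1,m1) is in made but fails the scope.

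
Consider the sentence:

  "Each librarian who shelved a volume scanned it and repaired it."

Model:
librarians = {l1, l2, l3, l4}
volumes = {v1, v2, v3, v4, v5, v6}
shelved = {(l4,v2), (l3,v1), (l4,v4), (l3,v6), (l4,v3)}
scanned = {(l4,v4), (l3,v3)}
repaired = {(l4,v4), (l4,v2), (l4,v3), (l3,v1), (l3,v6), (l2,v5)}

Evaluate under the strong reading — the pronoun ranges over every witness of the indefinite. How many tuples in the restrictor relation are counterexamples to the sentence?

4

"it" takes "a volume" as antecedent — a donkey pronoun bound across the clause boundary.
Strong reading: for every (l,v) with shelved(l,v), scanned(l,v) ∧ repaired(l,v).
Restrictor pairs: (l3,v1) ✗  (l3,v6) ✗  (l4,v2) ✗  (l4,v3) ✗  (l4,v4) ✓
Counterexamples (restrictor pairs failing the scope): 4.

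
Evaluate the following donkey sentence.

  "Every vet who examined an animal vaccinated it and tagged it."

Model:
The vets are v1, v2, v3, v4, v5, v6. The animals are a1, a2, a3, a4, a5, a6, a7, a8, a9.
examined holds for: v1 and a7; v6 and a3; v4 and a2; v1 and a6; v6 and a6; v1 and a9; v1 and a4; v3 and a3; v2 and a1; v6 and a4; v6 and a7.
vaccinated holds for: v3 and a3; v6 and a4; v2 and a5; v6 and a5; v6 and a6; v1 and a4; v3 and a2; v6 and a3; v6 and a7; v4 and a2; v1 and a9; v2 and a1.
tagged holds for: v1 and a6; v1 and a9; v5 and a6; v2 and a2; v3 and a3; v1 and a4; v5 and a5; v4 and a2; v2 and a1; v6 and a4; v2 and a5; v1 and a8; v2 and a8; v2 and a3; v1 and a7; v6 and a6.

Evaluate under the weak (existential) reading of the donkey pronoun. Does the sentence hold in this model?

"it" takes "an animal" as antecedent — a donkey pronoun bound across the clause boundary.
Weak reading: every vet v with some examined-animal has at least one examined-animal a such that vaccinated(v,a) ∧ tagged(v,a).
Per vet: v1:✓  v2:✓  v3:✓  v4:✓  v6:✓
Every vet in the restrictor has a witness.

True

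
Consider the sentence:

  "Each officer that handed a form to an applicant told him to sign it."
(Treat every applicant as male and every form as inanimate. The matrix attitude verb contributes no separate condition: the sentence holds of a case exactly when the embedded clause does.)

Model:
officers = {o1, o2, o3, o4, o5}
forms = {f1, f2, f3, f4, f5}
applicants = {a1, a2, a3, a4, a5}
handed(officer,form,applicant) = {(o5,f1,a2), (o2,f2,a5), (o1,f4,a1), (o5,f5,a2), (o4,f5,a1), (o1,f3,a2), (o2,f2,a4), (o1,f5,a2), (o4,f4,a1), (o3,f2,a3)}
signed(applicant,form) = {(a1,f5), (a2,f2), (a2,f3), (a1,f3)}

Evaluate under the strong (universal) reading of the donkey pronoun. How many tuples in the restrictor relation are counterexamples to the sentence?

"him" takes "an applicant" as antecedent and "it" takes "a form"; both are donkey pronouns co-varying with the restrictor.
Strong reading: for every (o,f,a) with handed(o,f,a), signed(a,f).
Restrictor triples: (o1,f3,a2)→signed(a2,f3) ✓  (o1,f4,a1)→signed(a1,f4) ✗  (o1,f5,a2)→signed(a2,f5) ✗  (o2,f2,a4)→signed(a4,f2) ✗  (o2,f2,a5)→signed(a5,f2) ✗  (o3,f2,a3)→signed(a3,f2) ✗  (o4,f4,a1)→signed(a1,f4) ✗  (o4,f5,a1)→signed(a1,f5) ✓  (o5,f1,a2)→signed(a2,f1) ✗  (o5,f5,a2)→signed(a2,f5) ✗
Counterexamples (restrictor triples failing the scope): 8.

8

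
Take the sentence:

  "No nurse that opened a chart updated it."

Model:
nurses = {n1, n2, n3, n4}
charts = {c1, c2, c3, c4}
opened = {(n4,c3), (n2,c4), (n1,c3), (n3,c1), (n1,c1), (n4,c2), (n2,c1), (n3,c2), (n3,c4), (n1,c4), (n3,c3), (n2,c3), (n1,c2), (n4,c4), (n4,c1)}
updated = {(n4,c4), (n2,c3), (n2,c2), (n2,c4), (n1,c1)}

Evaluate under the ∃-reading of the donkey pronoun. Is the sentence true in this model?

False

"it" takes "a chart" as antecedent — a donkey pronoun bound across the clause boundary.
Truth condition: for no (n,c) with opened(n,c) does updated(n,c) hold.
Restrictor pairs — does the scope hold? (n1,c1):holds  (n1,c2):fails  (n1,c3):fails  (n1,c4):fails  (n2,c1):fails  (n2,c3):holds  (n2,c4):holds  (n3,c1):fails  (n3,c2):fails  (n3,c3):fails  (n3,c4):fails  (n4,c1):fails  (n4,c2):fails  (n4,c3):fails  (n4,c4):holds
Scope holds for 4 pair(s), so the sentence is false.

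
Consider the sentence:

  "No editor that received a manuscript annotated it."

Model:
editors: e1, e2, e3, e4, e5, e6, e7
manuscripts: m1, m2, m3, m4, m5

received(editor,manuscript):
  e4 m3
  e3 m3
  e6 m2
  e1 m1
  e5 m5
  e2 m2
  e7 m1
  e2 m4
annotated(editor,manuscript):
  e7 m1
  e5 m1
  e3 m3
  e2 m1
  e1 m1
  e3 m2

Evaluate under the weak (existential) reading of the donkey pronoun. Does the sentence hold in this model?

"it" takes "a manuscript" as antecedent — a donkey pronoun bound across the clause boundary.
Truth condition: for no (e,m) with received(e,m) does annotated(e,m) hold.
Restrictor pairs — does the scope hold? (e1,m1):holds  (e2,m2):fails  (e2,m4):fails  (e3,m3):holds  (e4,m3):fails  (e5,m5):fails  (e6,m2):fails  (e7,m1):holds
Scope holds for 3 pair(s), so the sentence is false.

False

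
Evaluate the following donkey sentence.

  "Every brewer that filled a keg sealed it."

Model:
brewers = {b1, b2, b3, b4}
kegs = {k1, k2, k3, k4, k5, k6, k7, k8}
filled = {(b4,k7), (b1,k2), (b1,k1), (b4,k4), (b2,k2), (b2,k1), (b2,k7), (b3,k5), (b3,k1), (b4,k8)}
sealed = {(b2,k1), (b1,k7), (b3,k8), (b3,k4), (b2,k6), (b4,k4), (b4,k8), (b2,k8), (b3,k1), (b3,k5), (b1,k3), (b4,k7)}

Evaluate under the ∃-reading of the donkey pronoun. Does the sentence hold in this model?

"it" takes "a keg" as antecedent — a donkey pronoun bound across the clause boundary.
Weak reading: every brewer b with some filled-keg has at least one filled-keg k such that sealed(b,k).
Per brewer: b1:✗  b2:✓  b3:✓  b4:✓
b1 has no witness among its filled-kegs.

False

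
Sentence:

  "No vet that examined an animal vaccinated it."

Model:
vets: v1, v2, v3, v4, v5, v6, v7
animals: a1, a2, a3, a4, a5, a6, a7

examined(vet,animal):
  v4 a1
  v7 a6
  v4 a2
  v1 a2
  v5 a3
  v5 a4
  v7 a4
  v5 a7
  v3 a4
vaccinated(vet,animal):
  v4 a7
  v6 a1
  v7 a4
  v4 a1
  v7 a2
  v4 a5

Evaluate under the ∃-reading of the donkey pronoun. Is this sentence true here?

False

"it" takes "an animal" as antecedent — a donkey pronoun bound across the clause boundary.
Truth condition: for no (v,a) with examined(v,a) does vaccinated(v,a) hold.
Restrictor pairs — does the scope hold? (v1,a2):fails  (v3,a4):fails  (v4,a1):holds  (v4,a2):fails  (v5,a3):fails  (v5,a4):fails  (v5,a7):fails  (v7,a4):holds  (v7,a6):fails
Scope holds for 2 pair(s), so the sentence is false.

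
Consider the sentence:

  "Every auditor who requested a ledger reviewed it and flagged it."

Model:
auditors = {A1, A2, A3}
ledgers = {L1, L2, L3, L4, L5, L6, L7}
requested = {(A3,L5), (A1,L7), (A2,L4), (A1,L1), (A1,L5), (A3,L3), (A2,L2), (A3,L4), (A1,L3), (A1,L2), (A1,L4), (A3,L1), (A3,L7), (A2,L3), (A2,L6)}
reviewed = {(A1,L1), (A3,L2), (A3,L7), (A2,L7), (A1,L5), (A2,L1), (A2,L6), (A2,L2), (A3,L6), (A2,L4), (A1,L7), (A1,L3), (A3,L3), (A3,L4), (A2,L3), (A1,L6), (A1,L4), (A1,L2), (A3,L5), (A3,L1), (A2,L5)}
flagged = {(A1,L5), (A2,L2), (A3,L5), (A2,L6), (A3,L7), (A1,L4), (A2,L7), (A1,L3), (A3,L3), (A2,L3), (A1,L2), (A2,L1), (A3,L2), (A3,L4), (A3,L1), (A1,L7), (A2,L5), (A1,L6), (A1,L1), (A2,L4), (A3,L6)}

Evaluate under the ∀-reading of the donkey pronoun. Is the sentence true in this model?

True

"it" takes "a ledger" as antecedent — a donkey pronoun bound across the clause boundary.
Strong reading: for every (a,l) with requested(a,l), reviewed(a,l) ∧ flagged(a,l).
Restrictor pairs: (A1,L1) ✓  (A1,L2) ✓  (A1,L3) ✓  (A1,L4) ✓  (A1,L5) ✓  (A1,L7) ✓  (A2,L2) ✓  (A2,L3) ✓  (A2,L4) ✓  (A2,L6) ✓  (A3,L1) ✓  (A3,L3) ✓  (A3,L4) ✓  (A3,L5) ✓  (A3,L7) ✓
Every restrictor pair satisfies the scope.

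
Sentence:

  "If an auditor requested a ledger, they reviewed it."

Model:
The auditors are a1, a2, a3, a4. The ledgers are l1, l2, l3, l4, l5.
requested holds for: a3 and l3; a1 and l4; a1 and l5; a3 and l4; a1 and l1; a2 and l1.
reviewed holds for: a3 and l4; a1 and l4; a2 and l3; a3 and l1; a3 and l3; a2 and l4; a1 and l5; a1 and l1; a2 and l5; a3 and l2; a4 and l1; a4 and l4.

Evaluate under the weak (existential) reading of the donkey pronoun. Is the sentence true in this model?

"it" takes "a ledger" as antecedent — a donkey pronoun bound across the clause boundary.
Weak reading: every auditor a with some requested-ledger has at least one requested-ledger l such that reviewed(a,l).
Per auditor: a1:✓  a2:✗  a3:✓
a2 has no witness among its requested-ledgers.

False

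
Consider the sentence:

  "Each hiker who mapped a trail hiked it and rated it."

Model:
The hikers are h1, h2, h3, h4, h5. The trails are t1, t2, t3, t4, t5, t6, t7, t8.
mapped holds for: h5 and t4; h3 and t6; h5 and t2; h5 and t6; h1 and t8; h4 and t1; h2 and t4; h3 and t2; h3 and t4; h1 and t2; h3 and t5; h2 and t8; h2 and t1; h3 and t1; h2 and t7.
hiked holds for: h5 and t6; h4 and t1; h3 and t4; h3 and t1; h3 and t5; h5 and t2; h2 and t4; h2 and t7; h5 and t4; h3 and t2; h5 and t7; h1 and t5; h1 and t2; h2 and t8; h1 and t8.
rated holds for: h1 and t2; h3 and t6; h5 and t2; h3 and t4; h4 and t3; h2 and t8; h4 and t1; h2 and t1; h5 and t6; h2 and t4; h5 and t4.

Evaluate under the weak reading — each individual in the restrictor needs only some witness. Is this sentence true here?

"it" takes "a trail" as antecedent — a donkey pronoun bound across the clause boundary.
Weak reading: every hiker h with some mapped-trail has at least one mapped-trail t such that hiked(h,t) ∧ rated(h,t).
Per hiker: h1:✓  h2:✓  h3:✓  h4:✓  h5:✓
Every hiker in the restrictor has a witness.

True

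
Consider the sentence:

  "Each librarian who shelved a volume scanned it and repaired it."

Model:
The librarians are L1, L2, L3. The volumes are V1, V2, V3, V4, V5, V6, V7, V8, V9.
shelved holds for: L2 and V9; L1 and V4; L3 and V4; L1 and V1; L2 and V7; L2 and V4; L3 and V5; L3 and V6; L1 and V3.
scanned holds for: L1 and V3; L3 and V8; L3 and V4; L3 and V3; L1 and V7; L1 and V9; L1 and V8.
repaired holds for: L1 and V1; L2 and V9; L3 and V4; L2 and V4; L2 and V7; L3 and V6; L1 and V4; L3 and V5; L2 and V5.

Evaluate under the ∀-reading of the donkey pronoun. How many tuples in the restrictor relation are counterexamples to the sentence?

"it" takes "a volume" as antecedent — a donkey pronoun bound across the clause boundary.
Strong reading: for every (l,v) with shelved(l,v), scanned(l,v) ∧ repaired(l,v).
Restrictor pairs: (L1,V1) ✗  (L1,V3) ✗  (L1,V4) ✗  (L2,V4) ✗  (L2,V7) ✗  (L2,V9) ✗  (L3,V4) ✓  (L3,V5) ✗  (L3,V6) ✗
Counterexamples (restrictor pairs failing the scope): 8.

8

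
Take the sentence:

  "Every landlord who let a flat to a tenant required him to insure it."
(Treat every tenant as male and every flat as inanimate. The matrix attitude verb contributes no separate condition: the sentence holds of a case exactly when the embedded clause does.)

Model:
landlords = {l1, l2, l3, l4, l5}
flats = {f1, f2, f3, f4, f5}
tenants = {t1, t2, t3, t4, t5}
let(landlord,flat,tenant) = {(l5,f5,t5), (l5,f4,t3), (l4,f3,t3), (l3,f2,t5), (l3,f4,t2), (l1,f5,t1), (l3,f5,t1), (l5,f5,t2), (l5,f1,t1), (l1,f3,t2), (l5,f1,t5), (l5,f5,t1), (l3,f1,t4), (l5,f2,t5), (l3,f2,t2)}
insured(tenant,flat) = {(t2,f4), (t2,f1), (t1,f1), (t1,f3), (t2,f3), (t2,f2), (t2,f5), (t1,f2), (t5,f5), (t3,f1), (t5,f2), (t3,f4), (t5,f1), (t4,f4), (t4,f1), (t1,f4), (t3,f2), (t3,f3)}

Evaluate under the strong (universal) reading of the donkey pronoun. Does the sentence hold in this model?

"him" takes "a tenant" as antecedent and "it" takes "a flat"; both are donkey pronouns co-varying with the restrictor.
Strong reading: for every (l,f,t) with let(l,f,t), insured(t,f).
Restrictor triples: (l1,f3,t2)→insured(t2,f3) ✓  (l1,f5,t1)→insured(t1,f5) ✗  (l3,f1,t4)→insured(t4,f1) ✓  (l3,f2,t2)→insured(t2,f2) ✓  (l3,f2,t5)→insured(t5,f2) ✓  (l3,f4,t2)→insured(t2,f4) ✓  (l3,f5,t1)→insured(t1,f5) ✗  (l4,f3,t3)→insured(t3,f3) ✓  (l5,f1,t1)→insured(t1,f1) ✓  (l5,f1,t5)→insured(t5,f1) ✓  (l5,f2,t5)→insured(t5,f2) ✓  (l5,f4,t3)→insured(t3,f4) ✓  (l5,f5,t1)→insured(t1,f5) ✗  (l5,f5,t2)→insured(t2,f5) ✓  (l5,f5,t5)→insured(t5,f5) ✓
Counterexample: (l1,f5,t1) — insured(t1,f5) does not hold.

False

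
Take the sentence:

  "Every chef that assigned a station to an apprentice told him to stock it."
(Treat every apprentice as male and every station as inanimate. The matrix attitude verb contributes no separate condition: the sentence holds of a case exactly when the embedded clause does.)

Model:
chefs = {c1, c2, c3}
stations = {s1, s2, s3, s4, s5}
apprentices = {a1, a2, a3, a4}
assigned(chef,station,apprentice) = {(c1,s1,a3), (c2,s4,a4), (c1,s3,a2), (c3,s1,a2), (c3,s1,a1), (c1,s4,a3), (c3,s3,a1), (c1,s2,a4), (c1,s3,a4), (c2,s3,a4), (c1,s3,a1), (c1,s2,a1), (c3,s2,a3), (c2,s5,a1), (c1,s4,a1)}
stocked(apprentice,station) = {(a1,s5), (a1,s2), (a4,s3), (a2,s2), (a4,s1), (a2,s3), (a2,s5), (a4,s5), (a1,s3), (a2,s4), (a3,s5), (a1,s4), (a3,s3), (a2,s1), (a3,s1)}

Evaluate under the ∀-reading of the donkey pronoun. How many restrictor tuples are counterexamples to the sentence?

5

"him" takes "an apprentice" as antecedent and "it" takes "a station"; both are donkey pronouns co-varying with the restrictor.
Strong reading: for every (c,s,a) with assigned(c,s,a), stocked(a,s).
Restrictor triples: (c1,s1,a3)→stocked(a3,s1) ✓  (c1,s2,a1)→stocked(a1,s2) ✓  (c1,s2,a4)→stocked(a4,s2) ✗  (c1,s3,a1)→stocked(a1,s3) ✓  (c1,s3,a2)→stocked(a2,s3) ✓  (c1,s3,a4)→stocked(a4,s3) ✓  (c1,s4,a1)→stocked(a1,s4) ✓  (c1,s4,a3)→stocked(a3,s4) ✗  (c2,s3,a4)→stocked(a4,s3) ✓  (c2,s4,a4)→stocked(a4,s4) ✗  (c2,s5,a1)→stocked(a1,s5) ✓  (c3,s1,a1)→stocked(a1,s1) ✗  (c3,s1,a2)→stocked(a2,s1) ✓  (c3,s2,a3)→stocked(a3,s2) ✗  (c3,s3,a1)→stocked(a1,s3) ✓
Counterexamples (restrictor triples failing the scope): 5.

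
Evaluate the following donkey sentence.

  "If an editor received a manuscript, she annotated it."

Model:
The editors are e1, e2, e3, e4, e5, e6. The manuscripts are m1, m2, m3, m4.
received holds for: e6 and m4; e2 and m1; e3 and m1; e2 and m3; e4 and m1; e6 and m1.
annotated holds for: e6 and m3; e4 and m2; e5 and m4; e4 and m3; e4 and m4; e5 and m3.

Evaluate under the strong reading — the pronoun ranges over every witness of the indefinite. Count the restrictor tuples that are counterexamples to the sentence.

"it" takes "a manuscript" as antecedent — a donkey pronoun bound across the clause boundary.
Strong reading: for every (e,m) with received(e,m), annotated(e,m).
Restrictor pairs: (e2,m1) ✗  (e2,m3) ✗  (e3,m1) ✗  (e4,m1) ✗  (e6,m1) ✗  (e6,m4) ✗
Counterexamples (restrictor pairs failing the scope): 6.

6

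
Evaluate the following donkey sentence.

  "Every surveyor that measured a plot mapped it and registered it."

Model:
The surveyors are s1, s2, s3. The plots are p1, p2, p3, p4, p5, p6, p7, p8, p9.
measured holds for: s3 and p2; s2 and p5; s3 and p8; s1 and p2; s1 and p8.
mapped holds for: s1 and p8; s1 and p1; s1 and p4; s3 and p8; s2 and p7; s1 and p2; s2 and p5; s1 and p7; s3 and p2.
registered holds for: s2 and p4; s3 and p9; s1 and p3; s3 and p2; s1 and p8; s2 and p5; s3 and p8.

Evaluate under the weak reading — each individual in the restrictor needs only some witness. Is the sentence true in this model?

"it" takes "a plot" as antecedent — a donkey pronoun bound across the clause boundary.
Weak reading: every surveyor s with some measured-plot has at least one measured-plot p such that mapped(s,p) ∧ registered(s,p).
Per surveyor: s1:✓  s2:✓  s3:✓
Every surveyor in the restrictor has a witness.

True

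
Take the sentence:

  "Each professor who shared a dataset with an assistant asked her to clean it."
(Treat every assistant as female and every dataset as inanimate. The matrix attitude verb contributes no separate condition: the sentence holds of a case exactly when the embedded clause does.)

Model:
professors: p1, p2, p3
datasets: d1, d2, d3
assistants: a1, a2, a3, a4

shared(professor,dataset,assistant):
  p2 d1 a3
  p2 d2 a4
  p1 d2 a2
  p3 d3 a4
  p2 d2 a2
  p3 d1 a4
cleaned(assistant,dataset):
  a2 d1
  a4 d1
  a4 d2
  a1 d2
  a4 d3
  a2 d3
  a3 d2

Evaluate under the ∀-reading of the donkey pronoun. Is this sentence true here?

"her" takes "an assistant" as antecedent and "it" takes "a dataset"; both are donkey pronouns co-varying with the restrictor.
Strong reading: for every (p,d,a) with shared(p,d,a), cleaned(a,d).
Restrictor triples: (p1,d2,a2)→cleaned(a2,d2) ✗  (p2,d1,a3)→cleaned(a3,d1) ✗  (p2,d2,a2)→cleaned(a2,d2) ✗  (p2,d2,a4)→cleaned(a4,d2) ✓  (p3,d1,a4)→cleaned(a4,d1) ✓  (p3,d3,a4)→cleaned(a4,d3) ✓
Counterexample: (p1,d2,a2) — cleaned(a2,d2) does not hold.

False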